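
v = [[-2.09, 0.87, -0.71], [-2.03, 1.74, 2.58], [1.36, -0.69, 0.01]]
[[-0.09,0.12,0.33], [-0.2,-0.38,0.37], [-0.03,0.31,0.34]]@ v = [[0.39,  -0.1,  0.38], [1.69,  -1.09,  -0.83], [-0.1,  0.28,  0.82]]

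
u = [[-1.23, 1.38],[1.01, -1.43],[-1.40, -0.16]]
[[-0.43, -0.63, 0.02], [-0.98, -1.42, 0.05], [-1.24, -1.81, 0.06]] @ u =[[-0.14, 0.3], [-0.30, 0.67], [-0.39, 0.87]]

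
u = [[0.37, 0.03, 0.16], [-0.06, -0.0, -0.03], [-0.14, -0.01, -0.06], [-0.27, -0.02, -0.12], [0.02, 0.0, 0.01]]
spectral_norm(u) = 0.53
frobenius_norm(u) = 0.53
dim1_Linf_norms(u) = [0.37, 0.06, 0.14, 0.27, 0.02]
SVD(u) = [[-0.76, 0.34, 0.08], [0.13, 0.86, -0.20], [0.29, -0.02, -0.79], [0.56, 0.26, 0.57], [-0.04, -0.29, 0.07]] @ diag([0.5285369921041421, 0.006782493969602695, 0.001626577098802759]) @ [[-0.91,-0.07,-0.40], [0.21,0.77,-0.61], [0.35,-0.64,-0.69]]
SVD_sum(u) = [[0.37, 0.03, 0.16], [-0.06, -0.00, -0.03], [-0.14, -0.01, -0.06], [-0.27, -0.02, -0.12], [0.02, 0.0, 0.01]] + [[0.0, 0.00, -0.0], [0.00, 0.00, -0.00], [-0.00, -0.00, 0.00], [0.00, 0.0, -0.00], [-0.00, -0.0, 0.0]] + [[0.0, -0.0, -0.0], [-0.0, 0.0, 0.00], [-0.0, 0.00, 0.0], [0.0, -0.00, -0.0], [0.00, -0.00, -0.0]]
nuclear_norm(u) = 0.54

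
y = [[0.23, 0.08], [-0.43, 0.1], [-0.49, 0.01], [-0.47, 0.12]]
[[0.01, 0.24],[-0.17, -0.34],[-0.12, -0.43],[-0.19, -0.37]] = y @ [[0.24, 0.89],[-0.62, 0.43]]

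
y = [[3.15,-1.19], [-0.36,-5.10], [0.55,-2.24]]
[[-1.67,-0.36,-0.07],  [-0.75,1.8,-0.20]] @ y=[[-5.17, 3.98], [-3.12, -7.84]]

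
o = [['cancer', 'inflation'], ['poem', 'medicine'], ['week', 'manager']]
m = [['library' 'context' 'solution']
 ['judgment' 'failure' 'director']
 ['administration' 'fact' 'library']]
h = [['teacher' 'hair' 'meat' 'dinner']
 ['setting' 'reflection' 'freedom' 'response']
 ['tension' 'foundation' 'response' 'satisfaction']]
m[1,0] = 'judgment'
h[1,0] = 'setting'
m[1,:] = ['judgment', 'failure', 'director']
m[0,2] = 'solution'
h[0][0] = 'teacher'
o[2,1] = 'manager'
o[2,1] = 'manager'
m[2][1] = 'fact'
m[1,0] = 'judgment'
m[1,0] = 'judgment'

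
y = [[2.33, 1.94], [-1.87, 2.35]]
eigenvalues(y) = [(2.34+1.9j), (2.34-1.9j)]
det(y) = 9.10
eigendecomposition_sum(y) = [[(1.16+0.96j), (0.97-1.19j)], [(-0.93+1.15j), 1.17+0.95j]] + [[(1.16-0.96j), (0.97+1.19j)], [-0.93-1.15j, 1.17-0.95j]]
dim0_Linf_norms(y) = [2.33, 2.35]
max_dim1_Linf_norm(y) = 2.35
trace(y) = 4.68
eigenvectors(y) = [[(0.71+0j), (0.71-0j)], [0.7j, -0.7j]]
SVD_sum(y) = [[0.76, 2.43], [0.5, 1.6]] + [[1.57, -0.49], [-2.37, 0.75]]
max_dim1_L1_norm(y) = 4.27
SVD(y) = [[0.83, 0.55], [0.55, -0.83]] @ diag([3.05378766415343, 2.980986565260625]) @ [[0.30, 0.95], [0.95, -0.3]]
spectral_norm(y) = 3.05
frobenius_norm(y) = 4.27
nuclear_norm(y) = 6.03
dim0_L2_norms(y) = [2.99, 3.05]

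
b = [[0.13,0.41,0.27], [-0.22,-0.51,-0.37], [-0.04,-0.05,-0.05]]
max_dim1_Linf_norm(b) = 0.51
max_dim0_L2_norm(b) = 0.66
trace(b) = -0.43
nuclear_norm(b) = 0.88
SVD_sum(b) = [[0.15,  0.4,  0.28], [-0.20,  -0.52,  -0.37], [-0.02,  -0.06,  -0.04]] + [[-0.02, 0.02, -0.01], [-0.02, 0.01, -0.01], [-0.02, 0.01, -0.01]] + [[-0.0, -0.00, 0.00], [-0.00, -0.00, 0.00], [0.0, 0.0, -0.0]]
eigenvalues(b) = [-0.32, -0.11, -0.0]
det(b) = -0.00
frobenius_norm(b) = 0.84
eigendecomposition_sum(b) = [[0.33, 0.59, 0.47], [-0.35, -0.63, -0.51], [-0.02, -0.03, -0.02]] + [[-0.2, -0.18, -0.20], [0.13, 0.12, 0.13], [-0.02, -0.02, -0.03]] + [[-0.0, -0.00, 0.00], [-0.0, -0.0, 0.0], [0.00, 0.0, -0.00]]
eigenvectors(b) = [[0.68, -0.83, -0.5], [-0.73, 0.55, -0.36], [-0.03, -0.10, 0.79]]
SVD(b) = [[-0.60, -0.72, -0.35], [0.79, -0.49, -0.37], [0.09, -0.50, 0.86]] @ diag([0.8415392552719221, 0.041323479822086256, 0.002012921203765334]) @ [[-0.30, -0.78, -0.55], [0.82, -0.51, 0.27], [0.49, 0.36, -0.79]]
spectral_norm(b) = 0.84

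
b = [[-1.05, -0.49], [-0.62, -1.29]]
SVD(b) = [[-0.61, -0.80], [-0.80, 0.61]] @ diag([1.7396289614482279, 0.6039793676033655]) @ [[0.65, 0.76], [0.76, -0.65]]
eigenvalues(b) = [-0.61, -1.73]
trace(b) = -2.34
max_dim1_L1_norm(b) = 1.91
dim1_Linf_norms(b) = [1.05, 1.29]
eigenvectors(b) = [[0.74, 0.58], [-0.67, 0.81]]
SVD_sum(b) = [[-0.68, -0.80], [-0.9, -1.05]] + [[-0.37,0.31], [0.28,-0.24]]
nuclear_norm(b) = 2.34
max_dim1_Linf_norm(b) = 1.29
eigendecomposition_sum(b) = [[-0.37, 0.26], [0.33, -0.24]] + [[-0.68, -0.75],[-0.95, -1.05]]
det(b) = 1.05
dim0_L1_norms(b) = [1.67, 1.78]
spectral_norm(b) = 1.74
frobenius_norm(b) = 1.84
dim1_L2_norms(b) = [1.16, 1.43]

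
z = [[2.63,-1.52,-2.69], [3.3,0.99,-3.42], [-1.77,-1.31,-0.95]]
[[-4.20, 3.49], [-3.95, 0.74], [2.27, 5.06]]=z @ [[-1.52, -1.05],[0.45, -1.28],[-0.18, -1.60]]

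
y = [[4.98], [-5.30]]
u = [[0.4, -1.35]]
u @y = [[9.15]]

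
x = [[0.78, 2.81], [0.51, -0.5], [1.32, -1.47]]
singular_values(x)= [3.21, 1.62]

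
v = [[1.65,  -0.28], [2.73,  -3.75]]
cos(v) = [[0.09, -0.05], [0.51, -0.92]]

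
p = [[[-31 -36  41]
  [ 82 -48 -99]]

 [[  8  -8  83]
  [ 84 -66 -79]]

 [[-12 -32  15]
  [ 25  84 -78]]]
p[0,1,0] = 82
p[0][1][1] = -48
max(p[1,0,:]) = 83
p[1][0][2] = 83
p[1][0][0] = 8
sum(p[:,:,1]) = -106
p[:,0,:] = [[-31, -36, 41], [8, -8, 83], [-12, -32, 15]]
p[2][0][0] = -12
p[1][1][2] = -79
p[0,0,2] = 41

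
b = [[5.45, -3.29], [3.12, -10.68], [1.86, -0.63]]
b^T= [[5.45,3.12,1.86],[-3.29,-10.68,-0.63]]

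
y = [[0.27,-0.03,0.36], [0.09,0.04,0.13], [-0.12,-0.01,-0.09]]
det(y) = 0.001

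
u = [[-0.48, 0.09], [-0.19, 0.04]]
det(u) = -0.00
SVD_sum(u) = [[-0.48, 0.09],[-0.19, 0.04]] + [[-0.0, -0.00], [0.00, 0.0]]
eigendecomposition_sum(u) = [[-0.48,0.09], [-0.19,0.03]] + [[-0.00, 0.00], [-0.0, 0.01]]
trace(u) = -0.44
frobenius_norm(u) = 0.53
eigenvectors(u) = [[-0.93, -0.18], [-0.36, -0.98]]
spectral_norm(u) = 0.53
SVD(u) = [[-0.93, -0.37],  [-0.37, 0.93]] @ diag([0.5255321421055804, 0.003995949689368581]) @ [[0.98, -0.19], [0.19, 0.98]]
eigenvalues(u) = [-0.44, 0.0]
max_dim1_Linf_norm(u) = 0.48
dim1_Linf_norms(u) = [0.48, 0.19]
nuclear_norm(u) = 0.53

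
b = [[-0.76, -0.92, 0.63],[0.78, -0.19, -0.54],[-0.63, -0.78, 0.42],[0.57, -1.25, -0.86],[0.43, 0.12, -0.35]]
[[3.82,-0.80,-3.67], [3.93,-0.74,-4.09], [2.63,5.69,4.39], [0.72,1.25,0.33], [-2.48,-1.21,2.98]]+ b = [[3.06, -1.72, -3.04],[4.71, -0.93, -4.63],[2.0, 4.91, 4.81],[1.29, 0.00, -0.53],[-2.05, -1.09, 2.63]]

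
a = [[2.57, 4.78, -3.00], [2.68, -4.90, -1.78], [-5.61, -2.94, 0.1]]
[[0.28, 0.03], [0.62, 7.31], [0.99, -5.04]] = a @ [[-0.14,1.29], [-0.08,-0.75], [-0.34,-0.1]]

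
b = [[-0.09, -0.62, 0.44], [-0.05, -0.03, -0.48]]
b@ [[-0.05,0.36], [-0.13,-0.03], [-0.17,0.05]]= [[0.01, 0.01], [0.09, -0.04]]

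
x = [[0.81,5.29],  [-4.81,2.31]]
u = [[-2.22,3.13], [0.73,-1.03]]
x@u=[[2.06, -2.91], [12.36, -17.43]]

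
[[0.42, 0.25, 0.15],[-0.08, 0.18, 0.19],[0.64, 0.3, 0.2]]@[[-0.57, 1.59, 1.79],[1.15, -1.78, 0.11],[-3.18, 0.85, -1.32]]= [[-0.43, 0.35, 0.58],  [-0.35, -0.29, -0.37],  [-0.66, 0.65, 0.91]]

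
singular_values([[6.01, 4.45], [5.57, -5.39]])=[8.23, 6.95]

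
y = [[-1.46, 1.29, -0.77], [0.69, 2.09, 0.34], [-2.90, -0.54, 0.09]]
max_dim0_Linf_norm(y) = 2.9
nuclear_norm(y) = 6.60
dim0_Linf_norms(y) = [2.9, 2.09, 0.77]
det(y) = -6.27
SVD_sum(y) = [[-1.19,-0.26,-0.11], [1.11,0.24,0.11], [-2.85,-0.62,-0.27]] + [[-0.33, 1.59, -0.16],  [-0.38, 1.82, -0.19],  [-0.01, 0.05, -0.0]] + [[0.06, -0.04, -0.49], [-0.05, 0.03, 0.42], [-0.04, 0.03, 0.37]]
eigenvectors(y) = [[0.68,-0.33,0.37], [-0.15,-0.1,0.62], [0.72,0.94,-0.69]]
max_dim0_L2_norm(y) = 3.32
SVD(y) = [[-0.36, -0.66, -0.66], [0.34, -0.75, 0.56], [-0.87, -0.02, 0.5]] @ diag([3.371520987576998, 2.474970387487714, 0.75197593803707]) @ [[0.97,  0.21,  0.09],[0.2,  -0.97,  0.10],[-0.11,  0.08,  0.99]]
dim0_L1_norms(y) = [5.05, 3.92, 1.2]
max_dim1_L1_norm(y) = 3.53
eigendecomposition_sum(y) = [[-1.84, 0.44, -0.59], [0.41, -0.1, 0.13], [-1.93, 0.46, -0.62]] + [[0.26, -0.58, -0.37], [0.08, -0.18, -0.12], [-0.75, 1.66, 1.07]] + [[0.12, 1.42, 0.19], [0.2, 2.37, 0.32], [-0.22, -2.66, -0.36]]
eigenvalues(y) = [-2.56, 1.16, 2.12]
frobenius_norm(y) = 4.25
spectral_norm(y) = 3.37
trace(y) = 0.72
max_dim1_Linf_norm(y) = 2.9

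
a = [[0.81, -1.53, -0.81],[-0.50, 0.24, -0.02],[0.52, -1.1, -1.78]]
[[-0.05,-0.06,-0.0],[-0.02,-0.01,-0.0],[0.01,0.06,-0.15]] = a @ [[0.09, 0.10, -0.04], [0.10, 0.14, -0.09], [-0.04, -0.09, 0.13]]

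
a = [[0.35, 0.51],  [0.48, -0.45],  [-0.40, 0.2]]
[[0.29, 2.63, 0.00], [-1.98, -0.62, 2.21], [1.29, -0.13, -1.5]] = a @[[-2.18, 2.16, 2.8], [2.07, 3.68, -1.92]]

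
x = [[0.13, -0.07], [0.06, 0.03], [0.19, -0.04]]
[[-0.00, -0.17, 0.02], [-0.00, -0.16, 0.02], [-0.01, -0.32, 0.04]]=x@[[-0.04, -1.96, 0.23],[-0.03, -1.25, 0.15]]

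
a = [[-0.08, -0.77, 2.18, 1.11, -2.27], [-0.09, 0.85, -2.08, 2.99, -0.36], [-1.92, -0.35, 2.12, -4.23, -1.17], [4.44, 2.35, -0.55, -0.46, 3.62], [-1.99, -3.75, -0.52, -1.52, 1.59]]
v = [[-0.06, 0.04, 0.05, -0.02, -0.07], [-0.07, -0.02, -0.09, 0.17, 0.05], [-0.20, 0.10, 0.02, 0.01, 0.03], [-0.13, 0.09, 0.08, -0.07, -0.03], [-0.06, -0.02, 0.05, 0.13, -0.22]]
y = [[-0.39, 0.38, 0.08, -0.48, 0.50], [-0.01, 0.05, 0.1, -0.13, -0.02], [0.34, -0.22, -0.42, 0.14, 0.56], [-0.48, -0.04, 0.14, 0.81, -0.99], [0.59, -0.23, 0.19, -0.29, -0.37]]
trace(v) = -0.35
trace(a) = 4.02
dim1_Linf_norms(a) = [2.27, 2.99, 4.23, 4.44, 3.75]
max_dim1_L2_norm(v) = 0.27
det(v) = -0.00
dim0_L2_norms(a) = [5.23, 4.59, 3.76, 5.53, 4.72]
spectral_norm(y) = 1.56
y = a @ v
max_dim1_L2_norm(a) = 6.23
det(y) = 0.00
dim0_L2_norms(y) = [0.92, 0.5, 0.5, 1.0, 1.3]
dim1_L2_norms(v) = [0.11, 0.21, 0.23, 0.19, 0.27]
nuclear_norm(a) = 20.07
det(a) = 2.37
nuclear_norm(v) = 0.81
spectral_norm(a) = 7.66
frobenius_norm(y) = 2.01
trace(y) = -0.32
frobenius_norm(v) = 0.47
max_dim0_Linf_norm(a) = 4.44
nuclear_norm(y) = 3.37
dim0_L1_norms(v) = [0.52, 0.27, 0.29, 0.4, 0.4]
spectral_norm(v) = 0.31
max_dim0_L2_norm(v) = 0.26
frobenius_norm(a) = 10.74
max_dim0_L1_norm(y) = 2.44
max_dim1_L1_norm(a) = 11.42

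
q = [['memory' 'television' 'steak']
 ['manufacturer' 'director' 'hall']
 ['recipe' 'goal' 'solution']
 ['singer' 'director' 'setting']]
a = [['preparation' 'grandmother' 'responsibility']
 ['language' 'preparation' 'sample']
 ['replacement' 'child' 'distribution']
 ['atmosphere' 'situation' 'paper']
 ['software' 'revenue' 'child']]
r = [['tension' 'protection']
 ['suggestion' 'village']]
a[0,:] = ['preparation', 'grandmother', 'responsibility']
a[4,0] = 'software'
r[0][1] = 'protection'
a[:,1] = ['grandmother', 'preparation', 'child', 'situation', 'revenue']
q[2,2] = 'solution'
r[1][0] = 'suggestion'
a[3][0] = 'atmosphere'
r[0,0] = 'tension'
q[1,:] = ['manufacturer', 'director', 'hall']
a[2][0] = 'replacement'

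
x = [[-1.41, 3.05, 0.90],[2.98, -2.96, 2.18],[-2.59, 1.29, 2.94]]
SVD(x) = [[-0.55, -0.13, -0.83], [0.67, -0.65, -0.34], [-0.50, -0.75, 0.44]] @ diag([5.940251177191908, 3.781783050256466, 1.3864822078422194]) @ [[0.68, -0.72, -0.08], [0.05, 0.15, -0.99], [-0.73, -0.67, -0.14]]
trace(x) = -1.43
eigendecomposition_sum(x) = [[-1.87+0.00j, (2.31-0j), -0.39+0.00j], [2.88-0.00j, (-3.57+0j), (0.6-0j)], [(-1+0j), (1.23-0j), -0.21+0.00j]] + [[(0.23+1.31j), (0.37+0.34j), (0.65-1.49j)], [(0.05+1.25j), 0.30+0.36j, (0.79-1.31j)], [-0.80+1.14j, (0.03+0.52j), 1.57-0.63j]] + [[0.23-1.31j, (0.37-0.34j), 0.65+1.49j],[0.05-1.25j, 0.30-0.36j, 0.79+1.31j],[(-0.8-1.14j), (0.03-0.52j), (1.57+0.63j)]]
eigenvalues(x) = [(-5.64+0j), (2.11+1.04j), (2.11-1.04j)]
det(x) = -31.15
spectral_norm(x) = 5.94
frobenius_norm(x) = 7.18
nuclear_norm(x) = 11.11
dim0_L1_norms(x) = [6.98, 7.3, 6.02]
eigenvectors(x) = [[0.52+0.00j, -0.41+0.41j, (-0.41-0.41j)],[-0.81+0.00j, -0.44+0.33j, (-0.44-0.33j)],[0.28+0.00j, (-0.61+0j), -0.61-0.00j]]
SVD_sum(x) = [[-2.22,2.35,0.26], [2.74,-2.91,-0.32], [-2.01,2.13,0.24]] + [[-0.02, -0.07, 0.48], [-0.11, -0.38, 2.44], [-0.13, -0.43, 2.79]] + [[0.83, 0.77, 0.16], [0.35, 0.32, 0.07], [-0.45, -0.41, -0.08]]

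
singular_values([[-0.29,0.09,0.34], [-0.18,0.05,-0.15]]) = [0.46, 0.24]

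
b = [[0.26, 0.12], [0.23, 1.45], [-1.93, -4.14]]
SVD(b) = [[-0.04, 0.44], [-0.30, -0.86], [0.95, -0.25]] @ diag([4.787137098559788, 0.4303700728356605]) @ [[-0.4, -0.92], [0.92, -0.4]]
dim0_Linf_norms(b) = [1.93, 4.14]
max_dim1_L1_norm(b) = 6.07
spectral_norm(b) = 4.79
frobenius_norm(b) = 4.81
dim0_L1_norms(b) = [2.42, 5.71]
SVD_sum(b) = [[0.09, 0.20], [0.57, 1.30], [-1.83, -4.18]] + [[0.17, -0.08],  [-0.34, 0.15],  [-0.10, 0.04]]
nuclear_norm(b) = 5.22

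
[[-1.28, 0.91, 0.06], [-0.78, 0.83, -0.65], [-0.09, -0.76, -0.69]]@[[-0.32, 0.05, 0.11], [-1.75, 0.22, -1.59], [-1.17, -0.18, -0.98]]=[[-1.25,  0.13,  -1.65], [-0.44,  0.26,  -0.77], [2.17,  -0.05,  1.87]]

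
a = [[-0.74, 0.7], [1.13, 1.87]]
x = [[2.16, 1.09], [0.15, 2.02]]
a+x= [[1.42, 1.79], [1.28, 3.89]]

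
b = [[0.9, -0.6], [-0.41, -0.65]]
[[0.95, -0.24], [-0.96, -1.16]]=b@[[1.44, 0.65], [0.57, 1.37]]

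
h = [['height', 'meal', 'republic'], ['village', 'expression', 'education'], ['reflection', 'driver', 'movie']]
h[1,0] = 'village'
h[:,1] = ['meal', 'expression', 'driver']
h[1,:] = ['village', 'expression', 'education']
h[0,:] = ['height', 'meal', 'republic']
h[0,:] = ['height', 'meal', 'republic']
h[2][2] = 'movie'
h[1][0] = 'village'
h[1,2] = 'education'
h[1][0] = 'village'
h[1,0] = 'village'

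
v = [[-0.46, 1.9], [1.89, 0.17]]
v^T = [[-0.46, 1.89],[1.90, 0.17]]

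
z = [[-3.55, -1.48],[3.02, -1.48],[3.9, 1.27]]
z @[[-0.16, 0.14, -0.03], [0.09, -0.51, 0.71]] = [[0.43, 0.26, -0.94], [-0.62, 1.18, -1.14], [-0.51, -0.1, 0.78]]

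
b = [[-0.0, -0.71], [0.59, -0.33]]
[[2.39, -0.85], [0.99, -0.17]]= b @ [[-0.21, 0.38], [-3.37, 1.2]]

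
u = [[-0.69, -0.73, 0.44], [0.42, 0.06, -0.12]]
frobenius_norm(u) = 1.18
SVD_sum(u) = [[-0.75, -0.67, 0.43], [0.25, 0.23, -0.15]] + [[0.06, -0.06, 0.01], [0.17, -0.17, 0.03]]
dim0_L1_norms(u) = [1.11, 0.79, 0.56]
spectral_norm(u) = 1.15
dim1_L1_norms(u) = [1.86, 0.6]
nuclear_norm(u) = 1.41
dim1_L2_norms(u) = [1.1, 0.44]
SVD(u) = [[-0.95, 0.32], [0.32, 0.95]] @ diag([1.1548397802771317, 0.2516844887740707]) @ [[0.68, 0.62, -0.39], [0.7, -0.71, 0.11]]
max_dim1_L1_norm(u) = 1.86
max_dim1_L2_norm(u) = 1.1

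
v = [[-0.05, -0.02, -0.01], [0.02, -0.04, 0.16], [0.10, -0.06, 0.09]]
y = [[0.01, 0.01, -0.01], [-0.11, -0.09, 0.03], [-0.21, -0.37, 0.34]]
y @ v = [[-0.00, -0.00, 0.0],  [0.01, 0.0, -0.01],  [0.04, -0.0, -0.03]]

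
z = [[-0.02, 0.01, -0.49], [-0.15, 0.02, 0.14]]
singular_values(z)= [0.51, 0.15]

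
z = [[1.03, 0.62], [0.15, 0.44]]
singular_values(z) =[1.26, 0.29]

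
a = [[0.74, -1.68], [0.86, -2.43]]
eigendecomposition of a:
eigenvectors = [[0.95, 0.54], [0.31, 0.84]]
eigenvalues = [0.19, -1.88]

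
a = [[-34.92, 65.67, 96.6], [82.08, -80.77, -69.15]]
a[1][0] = 82.08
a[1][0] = 82.08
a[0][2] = 96.6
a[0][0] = -34.92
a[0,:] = [-34.92, 65.67, 96.6]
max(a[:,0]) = 82.08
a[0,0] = -34.92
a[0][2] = 96.6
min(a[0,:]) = -34.92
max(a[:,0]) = 82.08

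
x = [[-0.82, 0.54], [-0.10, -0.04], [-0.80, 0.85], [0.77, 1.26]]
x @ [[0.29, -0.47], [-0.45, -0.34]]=[[-0.48, 0.2], [-0.01, 0.06], [-0.61, 0.09], [-0.34, -0.79]]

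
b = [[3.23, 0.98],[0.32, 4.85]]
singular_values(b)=[5.09, 3.01]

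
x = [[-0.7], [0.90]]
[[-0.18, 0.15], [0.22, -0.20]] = x @ [[0.25, -0.22]]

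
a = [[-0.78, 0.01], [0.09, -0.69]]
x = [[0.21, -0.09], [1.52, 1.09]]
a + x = [[-0.57, -0.08],[1.61, 0.40]]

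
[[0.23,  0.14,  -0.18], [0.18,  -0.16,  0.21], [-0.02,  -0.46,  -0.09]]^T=[[0.23, 0.18, -0.02], [0.14, -0.16, -0.46], [-0.18, 0.21, -0.09]]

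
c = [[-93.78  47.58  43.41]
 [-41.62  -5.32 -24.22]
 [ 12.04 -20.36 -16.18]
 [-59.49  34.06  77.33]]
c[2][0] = 12.04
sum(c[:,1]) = 55.96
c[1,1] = -5.32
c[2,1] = -20.36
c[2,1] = -20.36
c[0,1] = 47.58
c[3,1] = 34.06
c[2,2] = -16.18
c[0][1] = 47.58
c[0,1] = 47.58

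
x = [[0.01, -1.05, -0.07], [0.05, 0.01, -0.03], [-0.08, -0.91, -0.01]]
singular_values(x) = [1.39, 0.1, 0.0]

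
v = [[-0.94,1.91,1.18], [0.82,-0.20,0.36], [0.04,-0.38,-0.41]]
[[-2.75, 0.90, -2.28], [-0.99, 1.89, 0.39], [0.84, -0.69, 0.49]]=v @ [[-1.47, 1.81, 0.78], [-1.88, 0.49, -0.28], [-0.46, 1.41, -0.86]]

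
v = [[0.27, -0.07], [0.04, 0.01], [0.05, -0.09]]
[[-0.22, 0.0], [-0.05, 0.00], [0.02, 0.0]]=v @ [[-1.01, -0.0], [-0.81, -0.00]]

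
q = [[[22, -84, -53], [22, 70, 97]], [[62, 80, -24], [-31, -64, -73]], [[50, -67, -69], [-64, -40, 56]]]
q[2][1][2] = 56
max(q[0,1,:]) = 97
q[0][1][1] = 70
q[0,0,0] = 22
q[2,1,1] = -40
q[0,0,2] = -53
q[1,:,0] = [62, -31]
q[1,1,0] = -31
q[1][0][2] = -24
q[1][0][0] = 62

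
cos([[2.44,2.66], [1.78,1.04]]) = [[-0.12, -0.87],[-0.58, 0.34]]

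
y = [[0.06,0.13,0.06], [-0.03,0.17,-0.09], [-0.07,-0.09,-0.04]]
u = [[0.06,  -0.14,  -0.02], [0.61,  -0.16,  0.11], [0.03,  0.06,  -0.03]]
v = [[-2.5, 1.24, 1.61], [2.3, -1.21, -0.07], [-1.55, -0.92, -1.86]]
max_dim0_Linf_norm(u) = 0.61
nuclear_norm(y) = 0.40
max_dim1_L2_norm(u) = 0.64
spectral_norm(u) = 0.65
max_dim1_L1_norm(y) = 0.29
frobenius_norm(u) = 0.66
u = y @ v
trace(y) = 0.19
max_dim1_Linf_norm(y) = 0.17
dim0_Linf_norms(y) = [0.07, 0.17, 0.09]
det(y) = 0.00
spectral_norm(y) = 0.24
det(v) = -6.45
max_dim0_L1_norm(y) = 0.39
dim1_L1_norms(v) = [5.35, 3.58, 4.33]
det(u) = -0.00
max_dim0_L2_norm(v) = 3.73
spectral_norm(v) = 4.04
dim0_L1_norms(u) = [0.7, 0.36, 0.16]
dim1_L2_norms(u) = [0.15, 0.64, 0.07]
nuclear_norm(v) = 7.31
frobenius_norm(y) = 0.28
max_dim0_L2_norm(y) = 0.23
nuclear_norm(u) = 0.83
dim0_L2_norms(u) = [0.61, 0.22, 0.12]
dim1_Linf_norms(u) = [0.14, 0.61, 0.06]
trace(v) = -5.57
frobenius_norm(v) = 4.88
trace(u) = -0.13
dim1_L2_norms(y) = [0.16, 0.19, 0.12]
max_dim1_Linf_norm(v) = 2.5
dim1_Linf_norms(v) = [2.5, 2.3, 1.86]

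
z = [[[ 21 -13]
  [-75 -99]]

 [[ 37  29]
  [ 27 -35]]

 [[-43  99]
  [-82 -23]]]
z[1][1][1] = -35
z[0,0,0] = 21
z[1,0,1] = 29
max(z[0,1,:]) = -75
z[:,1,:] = [[-75, -99], [27, -35], [-82, -23]]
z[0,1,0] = -75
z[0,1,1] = -99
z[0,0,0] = 21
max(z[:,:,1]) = 99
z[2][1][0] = -82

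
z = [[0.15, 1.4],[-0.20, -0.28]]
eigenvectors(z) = [[(0.94+0j), 0.94-0.00j], [-0.14+0.32j, (-0.14-0.32j)]]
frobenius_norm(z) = 1.45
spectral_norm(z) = 1.44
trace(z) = -0.13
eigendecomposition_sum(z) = [[(0.07+0.26j),(0.7+0.09j)], [-0.10-0.01j,(-0.14+0.23j)]] + [[(0.07-0.26j), 0.70-0.09j], [-0.10+0.01j, -0.14-0.23j]]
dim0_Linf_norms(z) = [0.2, 1.4]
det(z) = 0.24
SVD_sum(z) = [[0.18, 1.4], [-0.04, -0.30]] + [[-0.03, 0.0],[-0.16, 0.02]]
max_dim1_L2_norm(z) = 1.41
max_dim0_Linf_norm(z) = 1.4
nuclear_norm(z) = 1.61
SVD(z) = [[0.98,-0.21], [-0.21,-0.98]] @ diag([1.4399941085470467, 0.16527845397933047]) @ [[0.13, 0.99], [0.99, -0.13]]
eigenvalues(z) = [(-0.07+0.48j), (-0.07-0.48j)]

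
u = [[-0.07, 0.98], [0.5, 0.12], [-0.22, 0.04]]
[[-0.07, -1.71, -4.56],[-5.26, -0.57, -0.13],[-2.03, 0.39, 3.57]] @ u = [[0.15,-0.46], [0.11,-5.23], [-0.45,-1.8]]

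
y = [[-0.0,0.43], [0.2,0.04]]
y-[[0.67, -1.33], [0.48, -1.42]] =[[-0.67,1.76],[-0.28,1.46]]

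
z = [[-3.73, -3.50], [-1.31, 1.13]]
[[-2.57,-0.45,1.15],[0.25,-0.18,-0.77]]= z@[[0.23,  0.13,  0.16], [0.49,  -0.01,  -0.5]]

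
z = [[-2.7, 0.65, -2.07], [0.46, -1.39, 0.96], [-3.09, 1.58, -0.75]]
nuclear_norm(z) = 7.35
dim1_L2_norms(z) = [3.46, 1.75, 3.55]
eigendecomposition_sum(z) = [[-2.77,1.31,-1.71],  [1.07,-0.51,0.66],  [-2.51,1.19,-1.55]] + [[0.29, -0.17, -0.39], [-0.17, 0.10, 0.23], [-0.60, 0.34, 0.81]] + [[-0.22, -0.49, 0.03], [-0.44, -0.98, 0.07], [0.02, 0.05, -0.00]]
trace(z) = -4.84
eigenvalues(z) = [-4.83, 1.2, -1.21]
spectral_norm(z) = 4.99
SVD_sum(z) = [[-2.74, 1.27, -1.45],[1.08, -0.5, 0.57],[-2.82, 1.31, -1.50]] + [[-0.23,  -0.63,  -0.12], [-0.32,  -0.89,  -0.17], [0.1,  0.27,  0.05]] + [[0.26, 0.00, -0.49], [-0.3, -0.00, 0.56], [-0.37, -0.00, 0.69]]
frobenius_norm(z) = 5.26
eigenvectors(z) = [[0.71, -0.42, 0.45], [-0.28, 0.25, 0.89], [0.65, 0.87, -0.04]]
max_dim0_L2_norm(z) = 4.13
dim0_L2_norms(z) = [4.13, 2.2, 2.4]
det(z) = 6.96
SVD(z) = [[-0.67, 0.56, 0.48], [0.26, 0.79, -0.55], [-0.69, -0.24, -0.68]] @ diag([4.98744446824598, 1.2085877265822471, 1.1551681190706908]) @ [[0.82, -0.38, 0.43], [-0.33, -0.92, -0.18], [0.47, 0.00, -0.88]]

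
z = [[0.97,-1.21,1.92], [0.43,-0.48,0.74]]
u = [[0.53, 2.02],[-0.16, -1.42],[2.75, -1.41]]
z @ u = [[5.99, 0.97], [2.34, 0.51]]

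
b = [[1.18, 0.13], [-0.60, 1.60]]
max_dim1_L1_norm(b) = 2.2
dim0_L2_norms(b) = [1.32, 1.61]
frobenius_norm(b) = 2.08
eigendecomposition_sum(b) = [[0.59+0.88j,0.06-0.49j], [(-0.3+2.26j),0.80-0.70j]] + [[0.59-0.88j,(0.06+0.49j)],[-0.30-2.26j,(0.8+0.7j)]]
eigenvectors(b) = [[-0.32+0.28j,  (-0.32-0.28j)], [(-0.91+0j),  (-0.91-0j)]]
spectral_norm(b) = 1.75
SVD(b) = [[-0.29,0.96], [0.96,0.29]] @ diag([1.752282554019983, 1.121965173647206]) @ [[-0.52,  0.85], [0.85,  0.52]]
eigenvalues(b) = [(1.39+0.18j), (1.39-0.18j)]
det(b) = 1.97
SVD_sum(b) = [[0.26, -0.43], [-0.88, 1.43]] + [[0.92, 0.56], [0.28, 0.17]]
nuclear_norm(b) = 2.87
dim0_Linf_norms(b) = [1.18, 1.6]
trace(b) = 2.78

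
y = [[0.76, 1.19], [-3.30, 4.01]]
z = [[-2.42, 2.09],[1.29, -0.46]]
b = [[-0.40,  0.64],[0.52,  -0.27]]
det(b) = -0.22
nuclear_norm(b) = 1.17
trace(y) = 4.77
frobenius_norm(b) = 0.96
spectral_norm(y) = 5.21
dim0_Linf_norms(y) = [3.3, 4.01]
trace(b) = -0.67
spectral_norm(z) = 3.45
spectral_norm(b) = 0.92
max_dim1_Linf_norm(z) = 2.42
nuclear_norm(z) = 3.91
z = b @ y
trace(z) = -2.88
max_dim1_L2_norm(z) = 3.2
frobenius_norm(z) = 3.48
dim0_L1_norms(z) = [3.71, 2.55]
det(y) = 6.97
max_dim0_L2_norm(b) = 0.69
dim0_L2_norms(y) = [3.39, 4.18]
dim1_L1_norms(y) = [1.95, 7.31]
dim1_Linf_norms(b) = [0.64, 0.52]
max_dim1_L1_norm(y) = 7.31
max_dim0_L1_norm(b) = 0.92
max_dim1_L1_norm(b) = 1.04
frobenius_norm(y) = 5.38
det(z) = -1.58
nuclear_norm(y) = 6.55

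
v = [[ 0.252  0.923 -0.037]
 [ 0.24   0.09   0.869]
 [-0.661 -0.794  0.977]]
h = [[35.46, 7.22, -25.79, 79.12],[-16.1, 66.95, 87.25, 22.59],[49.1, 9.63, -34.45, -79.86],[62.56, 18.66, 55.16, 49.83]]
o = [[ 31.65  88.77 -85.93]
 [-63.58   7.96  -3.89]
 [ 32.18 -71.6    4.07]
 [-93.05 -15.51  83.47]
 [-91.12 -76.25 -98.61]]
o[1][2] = -3.89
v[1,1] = 0.09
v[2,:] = [-0.661, -0.794, 0.977]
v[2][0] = -0.661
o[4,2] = -98.61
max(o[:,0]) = 32.18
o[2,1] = -71.6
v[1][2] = 0.869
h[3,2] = 55.16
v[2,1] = -0.794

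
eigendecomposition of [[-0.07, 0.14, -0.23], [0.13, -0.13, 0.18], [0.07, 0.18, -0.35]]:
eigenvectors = [[0.15, 0.39, 0.57], [0.86, -0.80, -0.56], [0.48, -0.45, 0.60]]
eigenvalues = [-0.01, -0.09, -0.45]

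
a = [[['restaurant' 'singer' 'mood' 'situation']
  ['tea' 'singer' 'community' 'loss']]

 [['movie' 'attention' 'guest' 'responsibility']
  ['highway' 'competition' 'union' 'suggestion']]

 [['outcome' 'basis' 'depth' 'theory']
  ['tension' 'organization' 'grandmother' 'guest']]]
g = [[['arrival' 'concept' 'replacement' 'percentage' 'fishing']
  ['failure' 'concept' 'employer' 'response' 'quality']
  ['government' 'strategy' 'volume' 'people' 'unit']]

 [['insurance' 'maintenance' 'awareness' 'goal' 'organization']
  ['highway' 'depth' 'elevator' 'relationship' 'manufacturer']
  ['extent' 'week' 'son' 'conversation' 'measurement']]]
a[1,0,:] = ['movie', 'attention', 'guest', 'responsibility']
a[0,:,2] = ['mood', 'community']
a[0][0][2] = 'mood'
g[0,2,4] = 'unit'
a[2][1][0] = 'tension'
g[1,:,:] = [['insurance', 'maintenance', 'awareness', 'goal', 'organization'], ['highway', 'depth', 'elevator', 'relationship', 'manufacturer'], ['extent', 'week', 'son', 'conversation', 'measurement']]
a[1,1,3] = 'suggestion'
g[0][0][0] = 'arrival'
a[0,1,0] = 'tea'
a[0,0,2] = 'mood'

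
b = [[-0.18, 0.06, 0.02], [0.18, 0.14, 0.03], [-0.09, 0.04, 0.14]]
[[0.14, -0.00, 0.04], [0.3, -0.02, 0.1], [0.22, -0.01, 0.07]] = b @ [[-0.03, -0.03, 0.02], [1.94, -0.07, 0.62], [1.01, -0.08, 0.36]]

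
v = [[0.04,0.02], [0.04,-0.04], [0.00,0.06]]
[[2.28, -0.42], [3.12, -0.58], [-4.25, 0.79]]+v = [[2.32, -0.4], [3.16, -0.62], [-4.25, 0.85]]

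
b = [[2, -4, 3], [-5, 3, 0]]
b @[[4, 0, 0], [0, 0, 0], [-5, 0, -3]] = [[-7, 0, -9], [-20, 0, 0]]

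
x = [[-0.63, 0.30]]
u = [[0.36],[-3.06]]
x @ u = [[-1.14]]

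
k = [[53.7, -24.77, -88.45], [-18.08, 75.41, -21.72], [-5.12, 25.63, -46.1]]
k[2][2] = -46.1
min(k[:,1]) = -24.77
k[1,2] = -21.72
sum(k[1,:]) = 35.61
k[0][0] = 53.7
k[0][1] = -24.77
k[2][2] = -46.1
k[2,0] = -5.12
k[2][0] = -5.12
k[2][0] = -5.12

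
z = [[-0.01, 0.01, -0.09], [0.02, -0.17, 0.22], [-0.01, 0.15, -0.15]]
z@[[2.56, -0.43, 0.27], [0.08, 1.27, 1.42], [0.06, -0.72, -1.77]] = [[-0.03,  0.08,  0.17], [0.05,  -0.38,  -0.63], [-0.02,  0.3,  0.48]]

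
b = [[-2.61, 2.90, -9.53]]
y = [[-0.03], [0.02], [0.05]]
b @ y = [[-0.34]]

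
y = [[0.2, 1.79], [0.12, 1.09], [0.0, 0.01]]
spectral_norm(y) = 2.11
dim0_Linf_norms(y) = [0.2, 1.79]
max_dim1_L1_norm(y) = 1.99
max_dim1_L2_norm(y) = 1.8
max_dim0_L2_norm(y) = 2.1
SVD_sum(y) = [[0.20, 1.79], [0.12, 1.09], [0.00, 0.01]] + [[0.00, -0.00],[-0.0, 0.00],[-0.00, 0.0]]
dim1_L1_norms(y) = [1.99, 1.21, 0.01]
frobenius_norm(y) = 2.11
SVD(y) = [[-0.85, 0.42], [-0.52, -0.69], [-0.0, -0.59]] @ diag([2.1087191547920168, 0.0018778214090985742]) @ [[-0.11, -0.99],[0.99, -0.11]]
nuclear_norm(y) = 2.11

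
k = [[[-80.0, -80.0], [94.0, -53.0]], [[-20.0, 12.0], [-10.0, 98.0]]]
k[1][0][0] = -20.0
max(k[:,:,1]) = 98.0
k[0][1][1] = -53.0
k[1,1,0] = -10.0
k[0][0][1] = -80.0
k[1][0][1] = 12.0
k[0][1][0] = 94.0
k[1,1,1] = 98.0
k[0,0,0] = -80.0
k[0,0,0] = -80.0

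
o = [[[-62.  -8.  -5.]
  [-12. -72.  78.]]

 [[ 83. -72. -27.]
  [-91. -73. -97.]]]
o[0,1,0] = -12.0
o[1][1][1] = -73.0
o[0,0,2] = -5.0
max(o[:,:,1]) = -8.0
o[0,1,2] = 78.0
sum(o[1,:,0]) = -8.0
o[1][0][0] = 83.0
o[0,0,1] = -8.0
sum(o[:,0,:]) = -91.0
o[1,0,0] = 83.0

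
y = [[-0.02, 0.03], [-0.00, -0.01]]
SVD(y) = [[0.97, 0.23],[-0.23, 0.97]] @ diag([0.03702459173643832, 0.0054018151347545295]) @ [[-0.53, 0.85], [-0.85, -0.53]]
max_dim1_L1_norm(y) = 0.05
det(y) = 0.00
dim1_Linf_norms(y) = [0.03, 0.01]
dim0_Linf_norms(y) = [0.02, 0.03]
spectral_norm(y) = 0.04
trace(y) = -0.03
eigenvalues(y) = [-0.02, -0.01]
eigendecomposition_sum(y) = [[-0.02,0.06], [-0.0,-0.00]] + [[-0.00,-0.03], [-0.00,-0.01]]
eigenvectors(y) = [[1.00, 0.95], [0.00, 0.32]]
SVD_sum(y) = [[-0.02, 0.03],[0.0, -0.01]] + [[-0.0,-0.0], [-0.0,-0.0]]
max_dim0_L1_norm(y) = 0.04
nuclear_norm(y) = 0.04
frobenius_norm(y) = 0.04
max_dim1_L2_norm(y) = 0.04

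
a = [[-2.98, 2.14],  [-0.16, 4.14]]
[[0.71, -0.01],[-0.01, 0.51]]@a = [[-2.11, 1.48], [-0.05, 2.09]]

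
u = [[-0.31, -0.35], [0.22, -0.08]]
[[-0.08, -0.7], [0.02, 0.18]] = u @ [[0.13, 1.16],  [0.11, 0.96]]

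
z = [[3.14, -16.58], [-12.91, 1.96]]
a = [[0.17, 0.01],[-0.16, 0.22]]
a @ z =[[0.40, -2.8], [-3.34, 3.08]]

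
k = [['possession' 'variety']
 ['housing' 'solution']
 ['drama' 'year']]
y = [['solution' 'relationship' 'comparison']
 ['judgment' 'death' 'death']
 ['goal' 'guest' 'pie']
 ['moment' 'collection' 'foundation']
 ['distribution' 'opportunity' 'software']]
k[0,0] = 'possession'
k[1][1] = 'solution'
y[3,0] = 'moment'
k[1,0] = 'housing'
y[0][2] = 'comparison'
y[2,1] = 'guest'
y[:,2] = ['comparison', 'death', 'pie', 'foundation', 'software']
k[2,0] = 'drama'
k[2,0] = 'drama'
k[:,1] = ['variety', 'solution', 'year']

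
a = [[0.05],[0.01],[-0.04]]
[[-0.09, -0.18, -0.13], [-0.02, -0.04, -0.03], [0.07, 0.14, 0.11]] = a@[[-1.84, -3.51, -2.66]]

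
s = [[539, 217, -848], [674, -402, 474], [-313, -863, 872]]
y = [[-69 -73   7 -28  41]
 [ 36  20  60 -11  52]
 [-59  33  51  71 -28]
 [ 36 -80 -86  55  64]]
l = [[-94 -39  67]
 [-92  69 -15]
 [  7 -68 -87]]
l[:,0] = [-94, -92, 7]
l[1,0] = -92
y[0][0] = -69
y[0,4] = 41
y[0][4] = 41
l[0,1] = -39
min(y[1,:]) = -11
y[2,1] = 33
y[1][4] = 52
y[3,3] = 55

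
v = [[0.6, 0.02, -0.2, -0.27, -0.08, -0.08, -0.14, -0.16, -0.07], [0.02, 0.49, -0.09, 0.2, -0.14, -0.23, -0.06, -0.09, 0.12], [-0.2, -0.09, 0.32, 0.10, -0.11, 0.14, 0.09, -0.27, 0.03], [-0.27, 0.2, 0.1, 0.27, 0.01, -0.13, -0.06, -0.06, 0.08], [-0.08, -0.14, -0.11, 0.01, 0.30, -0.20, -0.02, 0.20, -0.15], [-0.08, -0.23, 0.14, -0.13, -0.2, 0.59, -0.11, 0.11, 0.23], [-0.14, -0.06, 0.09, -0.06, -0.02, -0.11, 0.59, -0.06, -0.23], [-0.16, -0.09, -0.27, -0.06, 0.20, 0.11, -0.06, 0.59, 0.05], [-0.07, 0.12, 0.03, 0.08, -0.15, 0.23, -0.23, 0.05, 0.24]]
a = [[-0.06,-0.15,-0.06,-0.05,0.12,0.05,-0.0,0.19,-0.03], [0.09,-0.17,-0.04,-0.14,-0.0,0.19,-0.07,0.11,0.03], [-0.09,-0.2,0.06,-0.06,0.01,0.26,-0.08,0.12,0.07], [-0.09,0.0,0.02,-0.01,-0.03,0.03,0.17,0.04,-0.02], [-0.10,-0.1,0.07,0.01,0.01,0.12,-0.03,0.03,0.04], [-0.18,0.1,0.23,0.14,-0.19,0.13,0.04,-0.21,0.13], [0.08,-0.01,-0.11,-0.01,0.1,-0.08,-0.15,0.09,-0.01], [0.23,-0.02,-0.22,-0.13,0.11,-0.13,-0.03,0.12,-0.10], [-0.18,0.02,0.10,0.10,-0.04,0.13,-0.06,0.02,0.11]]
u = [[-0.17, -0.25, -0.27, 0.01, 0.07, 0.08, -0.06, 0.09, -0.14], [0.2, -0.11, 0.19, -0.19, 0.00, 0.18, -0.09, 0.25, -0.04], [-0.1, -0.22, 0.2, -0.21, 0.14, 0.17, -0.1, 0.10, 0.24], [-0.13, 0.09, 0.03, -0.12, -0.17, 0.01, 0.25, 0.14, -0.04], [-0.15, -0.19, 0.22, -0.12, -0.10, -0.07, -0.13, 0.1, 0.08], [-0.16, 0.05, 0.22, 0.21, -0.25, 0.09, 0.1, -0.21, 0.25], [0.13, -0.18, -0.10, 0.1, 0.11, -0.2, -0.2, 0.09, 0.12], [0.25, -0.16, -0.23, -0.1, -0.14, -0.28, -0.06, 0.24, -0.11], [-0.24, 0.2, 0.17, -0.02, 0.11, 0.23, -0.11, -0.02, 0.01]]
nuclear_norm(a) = 1.90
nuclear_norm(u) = 3.66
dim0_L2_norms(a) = [0.4, 0.34, 0.37, 0.27, 0.27, 0.42, 0.26, 0.36, 0.22]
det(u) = -0.00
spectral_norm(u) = 0.86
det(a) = 0.00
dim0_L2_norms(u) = [0.53, 0.52, 0.58, 0.42, 0.41, 0.5, 0.41, 0.47, 0.42]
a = u @ v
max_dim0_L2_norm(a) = 0.42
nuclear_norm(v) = 4.01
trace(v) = 3.99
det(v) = -0.00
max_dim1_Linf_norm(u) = 0.28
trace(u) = -0.16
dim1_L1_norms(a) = [0.71, 0.84, 0.95, 0.41, 0.51, 1.35, 0.64, 1.09, 0.76]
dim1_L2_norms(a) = [0.29, 0.33, 0.39, 0.2, 0.21, 0.48, 0.26, 0.42, 0.3]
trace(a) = 0.04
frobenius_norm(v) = 1.84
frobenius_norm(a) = 0.99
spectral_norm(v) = 0.98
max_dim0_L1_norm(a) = 1.12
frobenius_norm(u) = 1.43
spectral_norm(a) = 0.74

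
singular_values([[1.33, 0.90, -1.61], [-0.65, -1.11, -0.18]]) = [2.4, 1.04]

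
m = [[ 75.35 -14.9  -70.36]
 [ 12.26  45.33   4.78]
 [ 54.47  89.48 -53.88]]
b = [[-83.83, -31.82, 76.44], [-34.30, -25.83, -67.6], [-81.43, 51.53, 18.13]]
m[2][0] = 54.47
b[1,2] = -67.6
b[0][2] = 76.44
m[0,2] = -70.36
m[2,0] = 54.47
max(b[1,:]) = -25.83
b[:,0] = [-83.83, -34.3, -81.43]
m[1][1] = 45.33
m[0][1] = -14.9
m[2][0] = 54.47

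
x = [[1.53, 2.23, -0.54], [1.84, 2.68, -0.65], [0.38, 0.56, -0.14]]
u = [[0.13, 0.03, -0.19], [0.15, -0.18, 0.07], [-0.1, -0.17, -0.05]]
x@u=[[0.59,-0.26,-0.11], [0.71,-0.32,-0.13], [0.15,-0.07,-0.03]]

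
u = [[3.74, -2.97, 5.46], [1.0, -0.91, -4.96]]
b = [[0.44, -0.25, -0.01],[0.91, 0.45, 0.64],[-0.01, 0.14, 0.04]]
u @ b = [[-1.11, -1.51, -1.72], [-0.34, -1.35, -0.79]]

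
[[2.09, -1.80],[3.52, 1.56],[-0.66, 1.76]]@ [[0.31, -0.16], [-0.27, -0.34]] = [[1.13,0.28], [0.67,-1.09], [-0.68,-0.49]]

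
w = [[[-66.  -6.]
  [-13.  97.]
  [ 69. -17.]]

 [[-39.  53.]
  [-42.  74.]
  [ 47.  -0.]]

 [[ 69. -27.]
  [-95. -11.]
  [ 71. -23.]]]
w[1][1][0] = -42.0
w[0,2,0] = 69.0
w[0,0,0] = -66.0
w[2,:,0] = [69.0, -95.0, 71.0]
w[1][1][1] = 74.0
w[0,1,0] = -13.0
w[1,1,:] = [-42.0, 74.0]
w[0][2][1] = -17.0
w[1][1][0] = -42.0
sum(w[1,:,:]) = 93.0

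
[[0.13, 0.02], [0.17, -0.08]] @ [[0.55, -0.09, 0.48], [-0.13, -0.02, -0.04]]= [[0.07, -0.01, 0.06],  [0.10, -0.01, 0.08]]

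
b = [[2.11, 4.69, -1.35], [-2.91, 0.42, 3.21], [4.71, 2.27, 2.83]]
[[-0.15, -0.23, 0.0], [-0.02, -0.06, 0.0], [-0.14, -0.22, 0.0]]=b @ [[-0.01, -0.01, 0.0], [-0.03, -0.05, 0.00], [-0.01, -0.02, 0.0]]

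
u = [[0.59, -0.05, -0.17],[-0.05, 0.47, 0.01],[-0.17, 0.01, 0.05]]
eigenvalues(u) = [0.0, 0.65, 0.46]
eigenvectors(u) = [[0.28,0.93,-0.25], [0.01,-0.27,-0.96], [0.96,-0.27,0.08]]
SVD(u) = [[-0.93,-0.25,0.28], [0.27,-0.96,0.01], [0.27,0.08,0.96]] @ diag([0.6531596310706601, 0.4559404418022215, 0.000899927127118283]) @ [[-0.93, 0.27, 0.27], [-0.25, -0.96, 0.08], [0.28, 0.01, 0.96]]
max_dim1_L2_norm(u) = 0.62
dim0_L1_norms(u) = [0.81, 0.53, 0.23]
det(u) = 0.00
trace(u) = 1.11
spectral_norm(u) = 0.65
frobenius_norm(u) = 0.80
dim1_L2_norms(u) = [0.62, 0.47, 0.18]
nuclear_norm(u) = 1.11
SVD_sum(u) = [[0.56, -0.16, -0.16], [-0.16, 0.05, 0.05], [-0.16, 0.05, 0.05]] + [[0.03, 0.11, -0.01], [0.11, 0.42, -0.04], [-0.01, -0.04, 0.00]] + [[0.00,  0.0,  0.00], [0.00,  0.0,  0.0], [0.0,  0.00,  0.0]]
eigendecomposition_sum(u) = [[0.00, 0.0, 0.0], [0.0, 0.00, 0.0], [0.0, 0.0, 0.00]] + [[0.56, -0.16, -0.16], [-0.16, 0.05, 0.05], [-0.16, 0.05, 0.05]] + [[0.03, 0.11, -0.01], [0.11, 0.42, -0.04], [-0.01, -0.04, 0.0]]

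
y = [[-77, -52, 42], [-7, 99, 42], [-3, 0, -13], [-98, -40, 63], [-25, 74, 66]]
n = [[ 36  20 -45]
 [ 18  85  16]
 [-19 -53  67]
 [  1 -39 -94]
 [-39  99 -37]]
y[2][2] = -13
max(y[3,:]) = 63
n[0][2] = -45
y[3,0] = -98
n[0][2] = -45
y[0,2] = 42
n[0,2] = -45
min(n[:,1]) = -53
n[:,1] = [20, 85, -53, -39, 99]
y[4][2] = 66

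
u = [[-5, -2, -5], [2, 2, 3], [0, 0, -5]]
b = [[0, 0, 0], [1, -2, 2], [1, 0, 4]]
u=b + [[-5, -2, -5], [1, 4, 1], [-1, 0, -9]]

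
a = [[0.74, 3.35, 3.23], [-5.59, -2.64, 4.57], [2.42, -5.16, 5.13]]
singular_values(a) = [9.09, 5.95, 4.7]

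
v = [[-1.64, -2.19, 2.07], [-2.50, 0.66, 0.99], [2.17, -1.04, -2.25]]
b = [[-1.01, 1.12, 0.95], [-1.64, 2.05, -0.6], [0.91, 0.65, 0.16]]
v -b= [[-0.63, -3.31, 1.12], [-0.86, -1.39, 1.59], [1.26, -1.69, -2.41]]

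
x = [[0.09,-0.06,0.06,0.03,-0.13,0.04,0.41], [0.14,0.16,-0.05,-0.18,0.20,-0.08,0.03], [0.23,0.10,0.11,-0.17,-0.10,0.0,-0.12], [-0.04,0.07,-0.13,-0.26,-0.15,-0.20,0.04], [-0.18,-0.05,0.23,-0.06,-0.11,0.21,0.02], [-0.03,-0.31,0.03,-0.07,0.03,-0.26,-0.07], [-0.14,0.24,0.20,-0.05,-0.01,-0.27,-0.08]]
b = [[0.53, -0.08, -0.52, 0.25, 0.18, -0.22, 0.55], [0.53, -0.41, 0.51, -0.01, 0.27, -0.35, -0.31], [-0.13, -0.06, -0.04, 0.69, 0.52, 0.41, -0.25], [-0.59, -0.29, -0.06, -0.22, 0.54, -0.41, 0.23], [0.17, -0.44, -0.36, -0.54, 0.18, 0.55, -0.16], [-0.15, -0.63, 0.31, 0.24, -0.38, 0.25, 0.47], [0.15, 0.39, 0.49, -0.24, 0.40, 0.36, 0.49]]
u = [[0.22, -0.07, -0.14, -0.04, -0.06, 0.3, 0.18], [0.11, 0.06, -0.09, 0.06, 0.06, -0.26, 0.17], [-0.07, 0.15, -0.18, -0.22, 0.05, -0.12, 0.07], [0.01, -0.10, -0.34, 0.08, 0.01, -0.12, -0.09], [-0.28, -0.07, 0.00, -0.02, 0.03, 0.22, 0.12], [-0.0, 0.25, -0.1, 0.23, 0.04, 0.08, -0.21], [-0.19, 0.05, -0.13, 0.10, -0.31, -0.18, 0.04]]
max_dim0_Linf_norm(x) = 0.41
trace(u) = 0.33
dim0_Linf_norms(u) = [0.28, 0.25, 0.34, 0.23, 0.31, 0.3, 0.21]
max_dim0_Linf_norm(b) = 0.69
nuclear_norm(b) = 7.00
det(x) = 0.00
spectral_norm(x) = 0.58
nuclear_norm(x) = 2.69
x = u @ b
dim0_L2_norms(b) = [1.0, 1.0, 1.0, 1.0, 1.0, 1.0, 1.0]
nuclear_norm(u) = 2.69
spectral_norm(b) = 1.01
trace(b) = 0.78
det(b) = -1.00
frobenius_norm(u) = 1.06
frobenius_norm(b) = 2.65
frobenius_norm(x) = 1.07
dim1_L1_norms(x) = [0.82, 0.84, 0.83, 0.89, 0.86, 0.8, 0.99]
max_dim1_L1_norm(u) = 1.01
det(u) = -0.00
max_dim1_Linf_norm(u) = 0.34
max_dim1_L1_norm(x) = 0.99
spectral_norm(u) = 0.58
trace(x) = -0.35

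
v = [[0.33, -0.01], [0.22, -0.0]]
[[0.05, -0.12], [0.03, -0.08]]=v @ [[0.15, -0.37], [-0.21, -0.33]]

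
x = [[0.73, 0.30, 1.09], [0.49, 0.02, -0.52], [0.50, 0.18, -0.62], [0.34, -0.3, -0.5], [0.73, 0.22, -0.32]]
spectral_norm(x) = 1.50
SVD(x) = [[0.61, 0.74, -0.18], [-0.41, 0.28, -0.07], [-0.46, 0.31, 0.41], [-0.39, 0.11, -0.86], [-0.3, 0.52, 0.22]] @ diag([1.5043261099938423, 1.3218453911970174, 0.3431147279875884]) @ [[-0.22, 0.10, 0.97], [0.94, 0.28, 0.19], [-0.25, 0.96, -0.15]]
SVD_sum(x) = [[-0.21, 0.09, 0.90], [0.14, -0.06, -0.59], [0.15, -0.07, -0.67], [0.13, -0.06, -0.57], [0.1, -0.04, -0.44]] + [[0.92, 0.27, 0.18], [0.35, 0.1, 0.07], [0.38, 0.11, 0.08], [0.14, 0.04, 0.03], [0.65, 0.19, 0.13]] + [[0.02, -0.06, 0.01], [0.01, -0.02, 0.0], [-0.04, 0.14, -0.02], [0.07, -0.28, 0.04], [-0.02, 0.07, -0.01]]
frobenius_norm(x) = 2.03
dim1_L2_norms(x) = [1.35, 0.71, 0.82, 0.67, 0.83]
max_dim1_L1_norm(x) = 2.12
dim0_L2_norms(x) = [1.29, 0.51, 1.48]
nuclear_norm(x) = 3.17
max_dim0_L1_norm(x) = 3.05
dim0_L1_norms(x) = [2.79, 1.02, 3.05]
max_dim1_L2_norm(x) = 1.35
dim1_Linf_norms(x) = [1.09, 0.52, 0.62, 0.5, 0.73]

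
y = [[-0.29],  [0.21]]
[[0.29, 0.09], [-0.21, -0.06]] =y@[[-1.00,-0.30]]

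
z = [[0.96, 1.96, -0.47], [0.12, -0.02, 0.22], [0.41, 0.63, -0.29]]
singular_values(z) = [2.37, 0.26, 0.13]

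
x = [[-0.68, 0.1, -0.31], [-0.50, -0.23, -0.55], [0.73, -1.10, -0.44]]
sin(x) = [[-0.67, 0.16, -0.26], [-0.51, -0.12, -0.46], [0.70, -0.97, -0.34]]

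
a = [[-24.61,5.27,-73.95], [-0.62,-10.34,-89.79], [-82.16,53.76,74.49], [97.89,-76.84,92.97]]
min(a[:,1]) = -76.84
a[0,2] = -73.95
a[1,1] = -10.34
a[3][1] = -76.84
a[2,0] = -82.16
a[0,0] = -24.61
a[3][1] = -76.84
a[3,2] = 92.97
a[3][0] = 97.89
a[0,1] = 5.27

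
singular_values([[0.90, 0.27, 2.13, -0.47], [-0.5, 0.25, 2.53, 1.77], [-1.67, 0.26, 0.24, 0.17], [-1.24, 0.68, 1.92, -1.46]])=[3.96, 2.41, 2.18, 0.0]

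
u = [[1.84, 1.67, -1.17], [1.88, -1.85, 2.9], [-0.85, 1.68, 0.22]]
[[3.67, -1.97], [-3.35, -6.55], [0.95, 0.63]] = u @ [[0.55, -1.67], [0.96, -0.29], [-0.9, -1.36]]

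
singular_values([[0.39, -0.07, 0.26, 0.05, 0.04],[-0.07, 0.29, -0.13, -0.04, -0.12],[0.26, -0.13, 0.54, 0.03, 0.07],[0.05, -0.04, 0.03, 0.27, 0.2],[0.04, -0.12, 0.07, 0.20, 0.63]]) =[0.89, 0.63, 0.25, 0.19, 0.16]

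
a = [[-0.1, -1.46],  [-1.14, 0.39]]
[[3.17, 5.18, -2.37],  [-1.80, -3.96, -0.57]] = a @ [[0.82,2.21,1.03], [-2.23,-3.7,1.55]]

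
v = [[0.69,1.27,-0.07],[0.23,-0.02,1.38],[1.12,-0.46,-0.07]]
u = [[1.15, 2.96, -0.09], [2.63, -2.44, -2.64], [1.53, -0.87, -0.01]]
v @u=[[4.03, -1.00, -3.41], [2.32, -0.47, 0.02], [-0.03, 4.50, 1.11]]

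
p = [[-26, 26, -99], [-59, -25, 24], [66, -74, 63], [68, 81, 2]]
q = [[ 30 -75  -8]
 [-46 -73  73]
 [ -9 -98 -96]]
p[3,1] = 81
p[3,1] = 81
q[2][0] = -9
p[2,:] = [66, -74, 63]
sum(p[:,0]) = 49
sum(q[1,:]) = -46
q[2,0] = -9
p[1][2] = 24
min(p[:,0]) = -59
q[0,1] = -75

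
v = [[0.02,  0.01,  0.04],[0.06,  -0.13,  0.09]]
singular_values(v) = [0.17, 0.04]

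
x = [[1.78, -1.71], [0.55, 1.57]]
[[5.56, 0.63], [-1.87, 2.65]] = x @ [[1.48,1.48],[-1.71,1.17]]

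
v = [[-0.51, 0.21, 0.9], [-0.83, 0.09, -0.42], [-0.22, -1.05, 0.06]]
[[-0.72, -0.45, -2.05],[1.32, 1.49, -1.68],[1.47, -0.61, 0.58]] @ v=[[1.19,1.96,-0.58], [-1.54,2.18,0.46], [-0.37,-0.36,1.61]]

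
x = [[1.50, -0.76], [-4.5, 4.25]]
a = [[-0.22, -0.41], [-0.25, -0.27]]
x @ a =[[-0.14, -0.41], [-0.07, 0.70]]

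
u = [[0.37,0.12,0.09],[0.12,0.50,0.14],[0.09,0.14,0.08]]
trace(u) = 0.95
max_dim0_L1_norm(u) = 0.76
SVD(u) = [[-0.49,0.85,-0.17], [-0.82,-0.52,-0.24], [-0.29,0.02,0.96]] @ diag([0.6224846395138289, 0.298627465391845, 0.028887895094326026]) @ [[-0.49, -0.82, -0.29], [0.85, -0.52, 0.02], [-0.17, -0.24, 0.96]]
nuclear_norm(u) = 0.95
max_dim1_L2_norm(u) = 0.53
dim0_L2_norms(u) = [0.4, 0.53, 0.18]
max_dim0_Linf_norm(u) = 0.5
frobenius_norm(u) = 0.69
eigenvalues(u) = [0.62, 0.3, 0.03]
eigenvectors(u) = [[0.49,0.85,-0.17],[0.82,-0.52,-0.24],[0.29,0.02,0.96]]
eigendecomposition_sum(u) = [[0.15, 0.25, 0.09], [0.25, 0.42, 0.15], [0.09, 0.15, 0.05]] + [[0.22, -0.13, 0.00], [-0.13, 0.08, -0.00], [0.00, -0.0, 0.0]] + [[0.0,0.0,-0.0], [0.00,0.00,-0.01], [-0.00,-0.01,0.03]]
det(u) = 0.01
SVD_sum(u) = [[0.15, 0.25, 0.09], [0.25, 0.42, 0.15], [0.09, 0.15, 0.05]] + [[0.22, -0.13, 0.00], [-0.13, 0.08, -0.0], [0.0, -0.0, 0.0]] + [[0.0, 0.0, -0.0], [0.00, 0.00, -0.01], [-0.00, -0.01, 0.03]]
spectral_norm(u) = 0.62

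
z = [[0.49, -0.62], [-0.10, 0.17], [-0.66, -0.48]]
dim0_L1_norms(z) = [1.25, 1.27]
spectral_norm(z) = 0.83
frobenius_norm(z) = 1.15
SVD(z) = [[-0.66,0.71], [0.14,-0.20], [0.74,0.67]] @ diag([0.8282979888460628, 0.8020738380433362]) @ [[-1.0, 0.09], [-0.09, -1.0]]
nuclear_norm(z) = 1.63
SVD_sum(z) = [[0.54, -0.05],  [-0.12, 0.01],  [-0.61, 0.06]] + [[-0.05, -0.57], [0.02, 0.16], [-0.05, -0.54]]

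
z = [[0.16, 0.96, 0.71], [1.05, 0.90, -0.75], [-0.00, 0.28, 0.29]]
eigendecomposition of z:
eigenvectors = [[-0.61,0.79,0.74], [-0.77,-0.54,-0.47], [-0.17,0.29,0.49]]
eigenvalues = [1.57, -0.24, 0.02]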